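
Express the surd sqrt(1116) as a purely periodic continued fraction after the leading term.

Write x_i = (sqrt(1116) + m_i)/d_i with (m_0, d_0) = (0, 1). a_0 = floor(sqrt(1116)) = 33, since 33^2 = 1089 <= 1116 < 1156 = 34^2.
Iterate m_{i+1} = d_i*a_i - m_i, d_{i+1} = (1116 - m_{i+1}^2)/d_i, a_{i+1} = floor((a_0 + m_{i+1})/d_{i+1}):
  m_1 = 1*33 - 0 = 33, d_1 = (1116 - 33^2)/1 = 27/1 = 27, a_1 = floor((33 + 33)/27) = 2.
  m_2 = 27*2 - 33 = 21, d_2 = (1116 - 21^2)/27 = 675/27 = 25, a_2 = floor((33 + 21)/25) = 2.
  m_3 = 25*2 - 21 = 29, d_3 = (1116 - 29^2)/25 = 275/25 = 11, a_3 = floor((33 + 29)/11) = 5.
  m_4 = 11*5 - 29 = 26, d_4 = (1116 - 26^2)/11 = 440/11 = 40, a_4 = floor((33 + 26)/40) = 1.
  m_5 = 40*1 - 26 = 14, d_5 = (1116 - 14^2)/40 = 920/40 = 23, a_5 = floor((33 + 14)/23) = 2.
  m_6 = 23*2 - 14 = 32, d_6 = (1116 - 32^2)/23 = 92/23 = 4, a_6 = floor((33 + 32)/4) = 16.
  m_7 = 4*16 - 32 = 32, d_7 = (1116 - 32^2)/4 = 92/4 = 23, a_7 = floor((33 + 32)/23) = 2.
  m_8 = 23*2 - 32 = 14, d_8 = (1116 - 14^2)/23 = 920/23 = 40, a_8 = floor((33 + 14)/40) = 1.
  m_9 = 40*1 - 14 = 26, d_9 = (1116 - 26^2)/40 = 440/40 = 11, a_9 = floor((33 + 26)/11) = 5.
  m_10 = 11*5 - 26 = 29, d_10 = (1116 - 29^2)/11 = 275/11 = 25, a_10 = floor((33 + 29)/25) = 2.
  m_11 = 25*2 - 29 = 21, d_11 = (1116 - 21^2)/25 = 675/25 = 27, a_11 = floor((33 + 21)/27) = 2.
  m_12 = 27*2 - 21 = 33, d_12 = (1116 - 33^2)/27 = 27/27 = 1, a_12 = floor((33 + 33)/1) = 66.
  m_13 = 1*66 - 33 = 33, d_13 = (1116 - 33^2)/1 = 27/1 = 27: (m_13, d_13) = (m_1, d_1) = (33, 27), so from here the quotients repeat a_1, ..., a_12; the period length is 12.
Hence the expansion of sqrt(1116) is a_0 = 33 followed by the repeating block 2, 2, 5, 1, 2, 16, 2, 1, 5, 2, 2, 66 (period 12).

[33; (2, 2, 5, 1, 2, 16, 2, 1, 5, 2, 2, 66)]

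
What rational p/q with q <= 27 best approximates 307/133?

30/13

Expand x = 307/133 as a continued fraction with the Euclidean algorithm:
  307 = 2*133 + 41, so a_0 = 2.
  133 = 3*41 + 10, so a_1 = 3.
  41 = 4*10 + 1, so a_2 = 4.
  10 = 10*1 + 0, so a_3 = 10.
so x = [2; 3, 4, 10].
Convergents (p_i = a_i*p_{i-1} + p_{i-2}, q_i = a_i*q_{i-1} + q_{i-2} with p_{-2}=0, p_{-1}=1, q_{-2}=1, q_{-1}=0), until the denominator exceeds 27:
  i=0: a_0=2, p_0 = 2*1 + 0 = 2, q_0 = 2*0 + 1 = 1.
  i=1: a_1=3, p_1 = 3*2 + 1 = 7, q_1 = 3*1 + 0 = 3.
  i=2: a_2=4, p_2 = 4*7 + 2 = 30, q_2 = 4*3 + 1 = 13.
  i=3: a_3=10, p_3 = 10*30 + 7 = 307, q_3 = 10*13 + 3 = 133.
q_3 = 133 > 27, so the last convergent with denominator <= 27 is p_2/q_2 = 30/13.
The closest fraction with denominator <= 27 is either p_2/q_2 or the intermediate fraction (k*p_2 + p_1)/(k*q_2 + q_1) with the largest k >= 1 whose denominator stays <= 27; these approach x as k grows, and every other convergent or intermediate fraction in range is farther away.
Largest k: floor((27 - q_1)/q_2) = floor((27 - 3)/13) = 1.
That gives (1*30 + 7)/(1*13 + 3) = 37/16.
Compare the errors: |x - 30/13| = |307*13 - 30*133|/(133*13) = 1/1729, and |x - 37/16| = |307*16 - 37*133|/(133*16) = 9/2128.
Cross-multiplying, 1*2128 = 2128 < 15561 = 9*1729, so 1/1729 is smaller: the convergent 30/13 is closer to x than 37/16.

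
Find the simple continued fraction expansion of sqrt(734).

Write x_i = (sqrt(734) + m_i)/d_i with (m_0, d_0) = (0, 1). a_0 = floor(sqrt(734)) = 27, since 27^2 = 729 <= 734 < 784 = 28^2.
Iterate m_{i+1} = d_i*a_i - m_i, d_{i+1} = (734 - m_{i+1}^2)/d_i, a_{i+1} = floor((a_0 + m_{i+1})/d_{i+1}):
  m_1 = 1*27 - 0 = 27, d_1 = (734 - 27^2)/1 = 5/1 = 5, a_1 = floor((27 + 27)/5) = 10.
  m_2 = 5*10 - 27 = 23, d_2 = (734 - 23^2)/5 = 205/5 = 41, a_2 = floor((27 + 23)/41) = 1.
  m_3 = 41*1 - 23 = 18, d_3 = (734 - 18^2)/41 = 410/41 = 10, a_3 = floor((27 + 18)/10) = 4.
  m_4 = 10*4 - 18 = 22, d_4 = (734 - 22^2)/10 = 250/10 = 25, a_4 = floor((27 + 22)/25) = 1.
  m_5 = 25*1 - 22 = 3, d_5 = (734 - 3^2)/25 = 725/25 = 29, a_5 = floor((27 + 3)/29) = 1.
  m_6 = 29*1 - 3 = 26, d_6 = (734 - 26^2)/29 = 58/29 = 2, a_6 = floor((27 + 26)/2) = 26.
  m_7 = 2*26 - 26 = 26, d_7 = (734 - 26^2)/2 = 58/2 = 29, a_7 = floor((27 + 26)/29) = 1.
  m_8 = 29*1 - 26 = 3, d_8 = (734 - 3^2)/29 = 725/29 = 25, a_8 = floor((27 + 3)/25) = 1.
  m_9 = 25*1 - 3 = 22, d_9 = (734 - 22^2)/25 = 250/25 = 10, a_9 = floor((27 + 22)/10) = 4.
  m_10 = 10*4 - 22 = 18, d_10 = (734 - 18^2)/10 = 410/10 = 41, a_10 = floor((27 + 18)/41) = 1.
  m_11 = 41*1 - 18 = 23, d_11 = (734 - 23^2)/41 = 205/41 = 5, a_11 = floor((27 + 23)/5) = 10.
  m_12 = 5*10 - 23 = 27, d_12 = (734 - 27^2)/5 = 5/5 = 1, a_12 = floor((27 + 27)/1) = 54.
  m_13 = 1*54 - 27 = 27, d_13 = (734 - 27^2)/1 = 5/1 = 5: (m_13, d_13) = (m_1, d_1) = (27, 5), so from here the quotients repeat a_1, ..., a_12; the period length is 12.
Hence the expansion of sqrt(734) is a_0 = 27 followed by the repeating block 10, 1, 4, 1, 1, 26, 1, 1, 4, 1, 10, 54 (period 12).

[27; (10, 1, 4, 1, 1, 26, 1, 1, 4, 1, 10, 54)]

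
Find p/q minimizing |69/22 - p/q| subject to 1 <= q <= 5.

16/5

Expand x = 69/22 as a continued fraction with the Euclidean algorithm:
  69 = 3*22 + 3, so a_0 = 3.
  22 = 7*3 + 1, so a_1 = 7.
  3 = 3*1 + 0, so a_2 = 3.
so x = [3; 7, 3].
Convergents (p_i = a_i*p_{i-1} + p_{i-2}, q_i = a_i*q_{i-1} + q_{i-2} with p_{-2}=0, p_{-1}=1, q_{-2}=1, q_{-1}=0), until the denominator exceeds 5:
  i=0: a_0=3, p_0 = 3*1 + 0 = 3, q_0 = 3*0 + 1 = 1.
  i=1: a_1=7, p_1 = 7*3 + 1 = 22, q_1 = 7*1 + 0 = 7.
q_1 = 7 > 5, so the last convergent with denominator <= 5 is p_0/q_0 = 3/1.
The closest fraction with denominator <= 5 is either p_0/q_0 or the intermediate fraction (k*p_0 + p_{-1})/(k*q_0 + q_{-1}) with the largest k >= 1 whose denominator stays <= 5; these approach x as k grows, and every other convergent or intermediate fraction in range is farther away.
Largest k: floor((5 - q_{-1})/q_0) = floor((5 - 0)/1) = 5 (using the seeds p_{-1} = 1, q_{-1} = 0).
That gives (5*3 + 1)/(5*1 + 0) = 16/5.
Compare the errors: |x - 3/1| = |69*1 - 3*22|/(22*1) = 3/22, and |x - 16/5| = |69*5 - 16*22|/(22*5) = 7/110.
Cross-multiplying, 7*22 = 154 < 330 = 3*110, so 7/110 is smaller: the intermediate fraction 16/5 is closer to x than 3/1.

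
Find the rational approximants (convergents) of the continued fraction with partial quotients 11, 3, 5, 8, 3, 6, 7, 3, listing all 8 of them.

Using the convergent recurrence p_i = a_i*p_{i-1} + p_{i-2}, q_i = a_i*q_{i-1} + q_{i-2} with p_{-2}=0, p_{-1}=1, q_{-2}=1, q_{-1}=0:
  i=0: a_0=11, p_0 = 11*1 + 0 = 11, q_0 = 11*0 + 1 = 1.
  i=1: a_1=3, p_1 = 3*11 + 1 = 34, q_1 = 3*1 + 0 = 3.
  i=2: a_2=5, p_2 = 5*34 + 11 = 181, q_2 = 5*3 + 1 = 16.
  i=3: a_3=8, p_3 = 8*181 + 34 = 1482, q_3 = 8*16 + 3 = 131.
  i=4: a_4=3, p_4 = 3*1482 + 181 = 4627, q_4 = 3*131 + 16 = 409.
  i=5: a_5=6, p_5 = 6*4627 + 1482 = 29244, q_5 = 6*409 + 131 = 2585.
  i=6: a_6=7, p_6 = 7*29244 + 4627 = 209335, q_6 = 7*2585 + 409 = 18504.
  i=7: a_7=3, p_7 = 3*209335 + 29244 = 657249, q_7 = 3*18504 + 2585 = 58097.

11/1, 34/3, 181/16, 1482/131, 4627/409, 29244/2585, 209335/18504, 657249/58097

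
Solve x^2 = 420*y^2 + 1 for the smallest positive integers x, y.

(x, y) = (41, 2)

First expand sqrt(420) as a continued fraction. With x_i = (sqrt(420) + m_i)/d_i and (m_0, d_0) = (0, 1): a_0 = floor(sqrt(420)) = 20, since 20^2 = 400 <= 420 < 441 = 21^2.
Iterate m_{i+1} = d_i*a_i - m_i, d_{i+1} = (420 - m_{i+1}^2)/d_i, a_{i+1} = floor((a_0 + m_{i+1})/d_{i+1}):
  m_1 = 1*20 - 0 = 20, d_1 = (420 - 20^2)/1 = 20/1 = 20, a_1 = floor((20 + 20)/20) = 2.
  m_2 = 20*2 - 20 = 20, d_2 = (420 - 20^2)/20 = 20/20 = 1, a_2 = floor((20 + 20)/1) = 40.
  m_3 = 1*40 - 20 = 20, d_3 = (420 - 20^2)/1 = 20/1 = 20: (m_3, d_3) = (m_1, d_1) = (20, 20), so from here the quotients repeat a_1, a_2; the period length is 2.
So sqrt(420) = [20; (2, 40)] with period length k = 2.
k is even, so the fundamental solution of x^2 - 420y^2 = 1 is (p_{k-1}, q_{k-1}) = (p_1, q_1); compute convergents through index 1.
Convergents (p_i = a_i*p_{i-1} + p_{i-2}, q_i = a_i*q_{i-1} + q_{i-2} with p_{-2}=0, p_{-1}=1, q_{-2}=1, q_{-1}=0):
  i=0: a_0=20, p_0 = 20*1 + 0 = 20, q_0 = 20*0 + 1 = 1.
  i=1: a_1=2, p_1 = 2*20 + 1 = 41, q_1 = 2*1 + 0 = 2.
Check: 41^2 - 420*2^2 = 1681 - 1680 = 1, so (x, y) = (41, 2) solves the equation, and by the theorem it is the least positive solution.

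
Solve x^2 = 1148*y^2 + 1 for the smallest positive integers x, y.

(x, y) = (165887, 4896)

First expand sqrt(1148) as a continued fraction. With x_i = (sqrt(1148) + m_i)/d_i and (m_0, d_0) = (0, 1): a_0 = floor(sqrt(1148)) = 33, since 33^2 = 1089 <= 1148 < 1156 = 34^2.
Iterate m_{i+1} = d_i*a_i - m_i, d_{i+1} = (1148 - m_{i+1}^2)/d_i, a_{i+1} = floor((a_0 + m_{i+1})/d_{i+1}):
  m_1 = 1*33 - 0 = 33, d_1 = (1148 - 33^2)/1 = 59/1 = 59, a_1 = floor((33 + 33)/59) = 1.
  m_2 = 59*1 - 33 = 26, d_2 = (1148 - 26^2)/59 = 472/59 = 8, a_2 = floor((33 + 26)/8) = 7.
  m_3 = 8*7 - 26 = 30, d_3 = (1148 - 30^2)/8 = 248/8 = 31, a_3 = floor((33 + 30)/31) = 2.
  m_4 = 31*2 - 30 = 32, d_4 = (1148 - 32^2)/31 = 124/31 = 4, a_4 = floor((33 + 32)/4) = 16.
  m_5 = 4*16 - 32 = 32, d_5 = (1148 - 32^2)/4 = 124/4 = 31, a_5 = floor((33 + 32)/31) = 2.
  m_6 = 31*2 - 32 = 30, d_6 = (1148 - 30^2)/31 = 248/31 = 8, a_6 = floor((33 + 30)/8) = 7.
  m_7 = 8*7 - 30 = 26, d_7 = (1148 - 26^2)/8 = 472/8 = 59, a_7 = floor((33 + 26)/59) = 1.
  m_8 = 59*1 - 26 = 33, d_8 = (1148 - 33^2)/59 = 59/59 = 1, a_8 = floor((33 + 33)/1) = 66.
  m_9 = 1*66 - 33 = 33, d_9 = (1148 - 33^2)/1 = 59/1 = 59: (m_9, d_9) = (m_1, d_1) = (33, 59), so from here the quotients repeat a_1, ..., a_8; the period length is 8.
So sqrt(1148) = [33; (1, 7, 2, 16, 2, 7, 1, 66)] with period length k = 8.
k is even, so the fundamental solution of x^2 - 1148y^2 = 1 is (p_{k-1}, q_{k-1}) = (p_7, q_7); compute convergents through index 7.
Convergents (p_i = a_i*p_{i-1} + p_{i-2}, q_i = a_i*q_{i-1} + q_{i-2} with p_{-2}=0, p_{-1}=1, q_{-2}=1, q_{-1}=0):
  i=0: a_0=33, p_0 = 33*1 + 0 = 33, q_0 = 33*0 + 1 = 1.
  i=1: a_1=1, p_1 = 1*33 + 1 = 34, q_1 = 1*1 + 0 = 1.
  i=2: a_2=7, p_2 = 7*34 + 33 = 271, q_2 = 7*1 + 1 = 8.
  i=3: a_3=2, p_3 = 2*271 + 34 = 576, q_3 = 2*8 + 1 = 17.
  i=4: a_4=16, p_4 = 16*576 + 271 = 9487, q_4 = 16*17 + 8 = 280.
  i=5: a_5=2, p_5 = 2*9487 + 576 = 19550, q_5 = 2*280 + 17 = 577.
  i=6: a_6=7, p_6 = 7*19550 + 9487 = 146337, q_6 = 7*577 + 280 = 4319.
  i=7: a_7=1, p_7 = 1*146337 + 19550 = 165887, q_7 = 1*4319 + 577 = 4896.
Check: 165887^2 - 1148*4896^2 = 27518496769 - 27518496768 = 1, so (x, y) = (165887, 4896) solves the equation, and by the theorem it is the least positive solution.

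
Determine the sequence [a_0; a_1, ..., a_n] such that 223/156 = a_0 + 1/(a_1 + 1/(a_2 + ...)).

[1; 2, 3, 22]

Run the Euclidean algorithm on 223 and 156; the successive quotients are the partial quotients a_0, a_1, ... (each step inverts the fractional part left over by the previous one):
  223 = 1*156 + 67, so a_0 = 1.
  156 = 2*67 + 22, so a_1 = 2.
  67 = 3*22 + 1, so a_2 = 3.
  22 = 22*1 + 0, so a_3 = 22.
The remainder reaches 0 after 4 divisions, so the expansion has 4 partial quotients, read off in order.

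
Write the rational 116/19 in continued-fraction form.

[6; 9, 2]

Run the Euclidean algorithm on 116 and 19; the successive quotients are the partial quotients a_0, a_1, ... (each step inverts the fractional part left over by the previous one):
  116 = 6*19 + 2, so a_0 = 6.
  19 = 9*2 + 1, so a_1 = 9.
  2 = 2*1 + 0, so a_2 = 2.
The remainder reaches 0 after 3 divisions, so the expansion has 3 partial quotients, read off in order.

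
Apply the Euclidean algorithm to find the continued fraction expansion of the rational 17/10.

Run the Euclidean algorithm on 17 and 10; the successive quotients are the partial quotients a_0, a_1, ... (each step inverts the fractional part left over by the previous one):
  17 = 1*10 + 7, so a_0 = 1.
  10 = 1*7 + 3, so a_1 = 1.
  7 = 2*3 + 1, so a_2 = 2.
  3 = 3*1 + 0, so a_3 = 3.
The remainder reaches 0 after 4 divisions, so the expansion has 4 partial quotients, read off in order.

[1; 1, 2, 3]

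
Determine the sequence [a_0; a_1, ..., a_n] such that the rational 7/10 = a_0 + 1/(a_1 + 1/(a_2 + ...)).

[0; 1, 2, 3]

Run the Euclidean algorithm on 7 and 10; the successive quotients are the partial quotients a_0, a_1, ... (each step inverts the fractional part left over by the previous one):
  7 = 0*10 + 7, so a_0 = 0.
  10 = 1*7 + 3, so a_1 = 1.
  7 = 2*3 + 1, so a_2 = 2.
  3 = 3*1 + 0, so a_3 = 3.
The remainder reaches 0 after 4 divisions, so the expansion has 4 partial quotients, read off in order.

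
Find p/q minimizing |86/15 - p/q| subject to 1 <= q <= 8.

23/4

Expand x = 86/15 as a continued fraction with the Euclidean algorithm:
  86 = 5*15 + 11, so a_0 = 5.
  15 = 1*11 + 4, so a_1 = 1.
  11 = 2*4 + 3, so a_2 = 2.
  4 = 1*3 + 1, so a_3 = 1.
  3 = 3*1 + 0, so a_4 = 3.
so x = [5; 1, 2, 1, 3].
Convergents (p_i = a_i*p_{i-1} + p_{i-2}, q_i = a_i*q_{i-1} + q_{i-2} with p_{-2}=0, p_{-1}=1, q_{-2}=1, q_{-1}=0), until the denominator exceeds 8:
  i=0: a_0=5, p_0 = 5*1 + 0 = 5, q_0 = 5*0 + 1 = 1.
  i=1: a_1=1, p_1 = 1*5 + 1 = 6, q_1 = 1*1 + 0 = 1.
  i=2: a_2=2, p_2 = 2*6 + 5 = 17, q_2 = 2*1 + 1 = 3.
  i=3: a_3=1, p_3 = 1*17 + 6 = 23, q_3 = 1*3 + 1 = 4.
  i=4: a_4=3, p_4 = 3*23 + 17 = 86, q_4 = 3*4 + 3 = 15.
q_4 = 15 > 8, so the last convergent with denominator <= 8 is p_3/q_3 = 23/4.
The closest fraction with denominator <= 8 is either p_3/q_3 or the intermediate fraction (k*p_3 + p_2)/(k*q_3 + q_2) with the largest k >= 1 whose denominator stays <= 8; these approach x as k grows, and every other convergent or intermediate fraction in range is farther away.
Largest k: floor((8 - q_2)/q_3) = floor((8 - 3)/4) = 1.
That gives (1*23 + 17)/(1*4 + 3) = 40/7.
Compare the errors: |x - 23/4| = |86*4 - 23*15|/(15*4) = 1/60, and |x - 40/7| = |86*7 - 40*15|/(15*7) = 2/105.
Cross-multiplying, 1*105 = 105 < 120 = 2*60, so 1/60 is smaller: the convergent 23/4 is closer to x than 40/7.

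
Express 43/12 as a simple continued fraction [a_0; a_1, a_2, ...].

[3; 1, 1, 2, 2]

Run the Euclidean algorithm on 43 and 12; the successive quotients are the partial quotients a_0, a_1, ... (each step inverts the fractional part left over by the previous one):
  43 = 3*12 + 7, so a_0 = 3.
  12 = 1*7 + 5, so a_1 = 1.
  7 = 1*5 + 2, so a_2 = 1.
  5 = 2*2 + 1, so a_3 = 2.
  2 = 2*1 + 0, so a_4 = 2.
The remainder reaches 0 after 5 divisions, so the expansion has 5 partial quotients, read off in order.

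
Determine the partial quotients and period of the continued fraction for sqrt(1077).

Write x_i = (sqrt(1077) + m_i)/d_i with (m_0, d_0) = (0, 1). a_0 = floor(sqrt(1077)) = 32, since 32^2 = 1024 <= 1077 < 1089 = 33^2.
Iterate m_{i+1} = d_i*a_i - m_i, d_{i+1} = (1077 - m_{i+1}^2)/d_i, a_{i+1} = floor((a_0 + m_{i+1})/d_{i+1}):
  m_1 = 1*32 - 0 = 32, d_1 = (1077 - 32^2)/1 = 53/1 = 53, a_1 = floor((32 + 32)/53) = 1.
  m_2 = 53*1 - 32 = 21, d_2 = (1077 - 21^2)/53 = 636/53 = 12, a_2 = floor((32 + 21)/12) = 4.
  m_3 = 12*4 - 21 = 27, d_3 = (1077 - 27^2)/12 = 348/12 = 29, a_3 = floor((32 + 27)/29) = 2.
  m_4 = 29*2 - 27 = 31, d_4 = (1077 - 31^2)/29 = 116/29 = 4, a_4 = floor((32 + 31)/4) = 15.
  m_5 = 4*15 - 31 = 29, d_5 = (1077 - 29^2)/4 = 236/4 = 59, a_5 = floor((32 + 29)/59) = 1.
  m_6 = 59*1 - 29 = 30, d_6 = (1077 - 30^2)/59 = 177/59 = 3, a_6 = floor((32 + 30)/3) = 20.
  m_7 = 3*20 - 30 = 30, d_7 = (1077 - 30^2)/3 = 177/3 = 59, a_7 = floor((32 + 30)/59) = 1.
  m_8 = 59*1 - 30 = 29, d_8 = (1077 - 29^2)/59 = 236/59 = 4, a_8 = floor((32 + 29)/4) = 15.
  m_9 = 4*15 - 29 = 31, d_9 = (1077 - 31^2)/4 = 116/4 = 29, a_9 = floor((32 + 31)/29) = 2.
  m_10 = 29*2 - 31 = 27, d_10 = (1077 - 27^2)/29 = 348/29 = 12, a_10 = floor((32 + 27)/12) = 4.
  m_11 = 12*4 - 27 = 21, d_11 = (1077 - 21^2)/12 = 636/12 = 53, a_11 = floor((32 + 21)/53) = 1.
  m_12 = 53*1 - 21 = 32, d_12 = (1077 - 32^2)/53 = 53/53 = 1, a_12 = floor((32 + 32)/1) = 64.
  m_13 = 1*64 - 32 = 32, d_13 = (1077 - 32^2)/1 = 53/1 = 53: (m_13, d_13) = (m_1, d_1) = (32, 53), so from here the quotients repeat a_1, ..., a_12; the period length is 12.
Hence the expansion of sqrt(1077) is a_0 = 32 followed by the repeating block 1, 4, 2, 15, 1, 20, 1, 15, 2, 4, 1, 64 (period 12).

[32; (1, 4, 2, 15, 1, 20, 1, 15, 2, 4, 1, 64)]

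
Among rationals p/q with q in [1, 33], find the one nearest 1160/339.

Expand x = 1160/339 as a continued fraction with the Euclidean algorithm:
  1160 = 3*339 + 143, so a_0 = 3.
  339 = 2*143 + 53, so a_1 = 2.
  143 = 2*53 + 37, so a_2 = 2.
  53 = 1*37 + 16, so a_3 = 1.
  37 = 2*16 + 5, so a_4 = 2.
  16 = 3*5 + 1, so a_5 = 3.
  5 = 5*1 + 0, so a_6 = 5.
so x = [3; 2, 2, 1, 2, 3, 5].
Convergents (p_i = a_i*p_{i-1} + p_{i-2}, q_i = a_i*q_{i-1} + q_{i-2} with p_{-2}=0, p_{-1}=1, q_{-2}=1, q_{-1}=0), until the denominator exceeds 33:
  i=0: a_0=3, p_0 = 3*1 + 0 = 3, q_0 = 3*0 + 1 = 1.
  i=1: a_1=2, p_1 = 2*3 + 1 = 7, q_1 = 2*1 + 0 = 2.
  i=2: a_2=2, p_2 = 2*7 + 3 = 17, q_2 = 2*2 + 1 = 5.
  i=3: a_3=1, p_3 = 1*17 + 7 = 24, q_3 = 1*5 + 2 = 7.
  i=4: a_4=2, p_4 = 2*24 + 17 = 65, q_4 = 2*7 + 5 = 19.
  i=5: a_5=3, p_5 = 3*65 + 24 = 219, q_5 = 3*19 + 7 = 64.
q_5 = 64 > 33, so the last convergent with denominator <= 33 is p_4/q_4 = 65/19.
The closest fraction with denominator <= 33 is either p_4/q_4 or the intermediate fraction (k*p_4 + p_3)/(k*q_4 + q_3) with the largest k >= 1 whose denominator stays <= 33; these approach x as k grows, and every other convergent or intermediate fraction in range is farther away.
Largest k: floor((33 - q_3)/q_4) = floor((33 - 7)/19) = 1.
That gives (1*65 + 24)/(1*19 + 7) = 89/26.
Compare the errors: |x - 65/19| = |1160*19 - 65*339|/(339*19) = 5/6441, and |x - 89/26| = |1160*26 - 89*339|/(339*26) = 11/8814.
Cross-multiplying, 5*8814 = 44070 < 70851 = 11*6441, so 5/6441 is smaller: the convergent 65/19 is closer to x than 89/26.

65/19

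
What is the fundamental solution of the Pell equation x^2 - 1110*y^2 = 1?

(x, y) = (1999, 60)

First expand sqrt(1110) as a continued fraction. With x_i = (sqrt(1110) + m_i)/d_i and (m_0, d_0) = (0, 1): a_0 = floor(sqrt(1110)) = 33, since 33^2 = 1089 <= 1110 < 1156 = 34^2.
Iterate m_{i+1} = d_i*a_i - m_i, d_{i+1} = (1110 - m_{i+1}^2)/d_i, a_{i+1} = floor((a_0 + m_{i+1})/d_{i+1}):
  m_1 = 1*33 - 0 = 33, d_1 = (1110 - 33^2)/1 = 21/1 = 21, a_1 = floor((33 + 33)/21) = 3.
  m_2 = 21*3 - 33 = 30, d_2 = (1110 - 30^2)/21 = 210/21 = 10, a_2 = floor((33 + 30)/10) = 6.
  m_3 = 10*6 - 30 = 30, d_3 = (1110 - 30^2)/10 = 210/10 = 21, a_3 = floor((33 + 30)/21) = 3.
  m_4 = 21*3 - 30 = 33, d_4 = (1110 - 33^2)/21 = 21/21 = 1, a_4 = floor((33 + 33)/1) = 66.
  m_5 = 1*66 - 33 = 33, d_5 = (1110 - 33^2)/1 = 21/1 = 21: (m_5, d_5) = (m_1, d_1) = (33, 21), so from here the quotients repeat a_1, ..., a_4; the period length is 4.
So sqrt(1110) = [33; (3, 6, 3, 66)] with period length k = 4.
k is even, so the fundamental solution of x^2 - 1110y^2 = 1 is (p_{k-1}, q_{k-1}) = (p_3, q_3); compute convergents through index 3.
Convergents (p_i = a_i*p_{i-1} + p_{i-2}, q_i = a_i*q_{i-1} + q_{i-2} with p_{-2}=0, p_{-1}=1, q_{-2}=1, q_{-1}=0):
  i=0: a_0=33, p_0 = 33*1 + 0 = 33, q_0 = 33*0 + 1 = 1.
  i=1: a_1=3, p_1 = 3*33 + 1 = 100, q_1 = 3*1 + 0 = 3.
  i=2: a_2=6, p_2 = 6*100 + 33 = 633, q_2 = 6*3 + 1 = 19.
  i=3: a_3=3, p_3 = 3*633 + 100 = 1999, q_3 = 3*19 + 3 = 60.
Check: 1999^2 - 1110*60^2 = 3996001 - 3996000 = 1, so (x, y) = (1999, 60) solves the equation, and by the theorem it is the least positive solution.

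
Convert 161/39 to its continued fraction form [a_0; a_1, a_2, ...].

[4; 7, 1, 4]

Run the Euclidean algorithm on 161 and 39; the successive quotients are the partial quotients a_0, a_1, ... (each step inverts the fractional part left over by the previous one):
  161 = 4*39 + 5, so a_0 = 4.
  39 = 7*5 + 4, so a_1 = 7.
  5 = 1*4 + 1, so a_2 = 1.
  4 = 4*1 + 0, so a_3 = 4.
The remainder reaches 0 after 4 divisions, so the expansion has 4 partial quotients, read off in order.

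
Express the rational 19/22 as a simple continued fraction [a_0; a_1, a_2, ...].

Run the Euclidean algorithm on 19 and 22; the successive quotients are the partial quotients a_0, a_1, ... (each step inverts the fractional part left over by the previous one):
  19 = 0*22 + 19, so a_0 = 0.
  22 = 1*19 + 3, so a_1 = 1.
  19 = 6*3 + 1, so a_2 = 6.
  3 = 3*1 + 0, so a_3 = 3.
The remainder reaches 0 after 4 divisions, so the expansion has 4 partial quotients, read off in order.

[0; 1, 6, 3]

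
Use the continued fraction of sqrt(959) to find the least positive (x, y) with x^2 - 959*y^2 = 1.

(x, y) = (960, 31)

First expand sqrt(959) as a continued fraction. With x_i = (sqrt(959) + m_i)/d_i and (m_0, d_0) = (0, 1): a_0 = floor(sqrt(959)) = 30, since 30^2 = 900 <= 959 < 961 = 31^2.
Iterate m_{i+1} = d_i*a_i - m_i, d_{i+1} = (959 - m_{i+1}^2)/d_i, a_{i+1} = floor((a_0 + m_{i+1})/d_{i+1}):
  m_1 = 1*30 - 0 = 30, d_1 = (959 - 30^2)/1 = 59/1 = 59, a_1 = floor((30 + 30)/59) = 1.
  m_2 = 59*1 - 30 = 29, d_2 = (959 - 29^2)/59 = 118/59 = 2, a_2 = floor((30 + 29)/2) = 29.
  m_3 = 2*29 - 29 = 29, d_3 = (959 - 29^2)/2 = 118/2 = 59, a_3 = floor((30 + 29)/59) = 1.
  m_4 = 59*1 - 29 = 30, d_4 = (959 - 30^2)/59 = 59/59 = 1, a_4 = floor((30 + 30)/1) = 60.
  m_5 = 1*60 - 30 = 30, d_5 = (959 - 30^2)/1 = 59/1 = 59: (m_5, d_5) = (m_1, d_1) = (30, 59), so from here the quotients repeat a_1, ..., a_4; the period length is 4.
So sqrt(959) = [30; (1, 29, 1, 60)] with period length k = 4.
k is even, so the fundamental solution of x^2 - 959y^2 = 1 is (p_{k-1}, q_{k-1}) = (p_3, q_3); compute convergents through index 3.
Convergents (p_i = a_i*p_{i-1} + p_{i-2}, q_i = a_i*q_{i-1} + q_{i-2} with p_{-2}=0, p_{-1}=1, q_{-2}=1, q_{-1}=0):
  i=0: a_0=30, p_0 = 30*1 + 0 = 30, q_0 = 30*0 + 1 = 1.
  i=1: a_1=1, p_1 = 1*30 + 1 = 31, q_1 = 1*1 + 0 = 1.
  i=2: a_2=29, p_2 = 29*31 + 30 = 929, q_2 = 29*1 + 1 = 30.
  i=3: a_3=1, p_3 = 1*929 + 31 = 960, q_3 = 1*30 + 1 = 31.
Check: 960^2 - 959*31^2 = 921600 - 921599 = 1, so (x, y) = (960, 31) solves the equation, and by the theorem it is the least positive solution.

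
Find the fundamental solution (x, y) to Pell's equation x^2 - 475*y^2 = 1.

(x, y) = (57799, 2652)

First expand sqrt(475) as a continued fraction. With x_i = (sqrt(475) + m_i)/d_i and (m_0, d_0) = (0, 1): a_0 = floor(sqrt(475)) = 21, since 21^2 = 441 <= 475 < 484 = 22^2.
Iterate m_{i+1} = d_i*a_i - m_i, d_{i+1} = (475 - m_{i+1}^2)/d_i, a_{i+1} = floor((a_0 + m_{i+1})/d_{i+1}):
  m_1 = 1*21 - 0 = 21, d_1 = (475 - 21^2)/1 = 34/1 = 34, a_1 = floor((21 + 21)/34) = 1.
  m_2 = 34*1 - 21 = 13, d_2 = (475 - 13^2)/34 = 306/34 = 9, a_2 = floor((21 + 13)/9) = 3.
  m_3 = 9*3 - 13 = 14, d_3 = (475 - 14^2)/9 = 279/9 = 31, a_3 = floor((21 + 14)/31) = 1.
  m_4 = 31*1 - 14 = 17, d_4 = (475 - 17^2)/31 = 186/31 = 6, a_4 = floor((21 + 17)/6) = 6.
  m_5 = 6*6 - 17 = 19, d_5 = (475 - 19^2)/6 = 114/6 = 19, a_5 = floor((21 + 19)/19) = 2.
  m_6 = 19*2 - 19 = 19, d_6 = (475 - 19^2)/19 = 114/19 = 6, a_6 = floor((21 + 19)/6) = 6.
  m_7 = 6*6 - 19 = 17, d_7 = (475 - 17^2)/6 = 186/6 = 31, a_7 = floor((21 + 17)/31) = 1.
  m_8 = 31*1 - 17 = 14, d_8 = (475 - 14^2)/31 = 279/31 = 9, a_8 = floor((21 + 14)/9) = 3.
  m_9 = 9*3 - 14 = 13, d_9 = (475 - 13^2)/9 = 306/9 = 34, a_9 = floor((21 + 13)/34) = 1.
  m_10 = 34*1 - 13 = 21, d_10 = (475 - 21^2)/34 = 34/34 = 1, a_10 = floor((21 + 21)/1) = 42.
  m_11 = 1*42 - 21 = 21, d_11 = (475 - 21^2)/1 = 34/1 = 34: (m_11, d_11) = (m_1, d_1) = (21, 34), so from here the quotients repeat a_1, ..., a_10; the period length is 10.
So sqrt(475) = [21; (1, 3, 1, 6, 2, 6, 1, 3, 1, 42)] with period length k = 10.
k is even, so the fundamental solution of x^2 - 475y^2 = 1 is (p_{k-1}, q_{k-1}) = (p_9, q_9); compute convergents through index 9.
Convergents (p_i = a_i*p_{i-1} + p_{i-2}, q_i = a_i*q_{i-1} + q_{i-2} with p_{-2}=0, p_{-1}=1, q_{-2}=1, q_{-1}=0):
  i=0: a_0=21, p_0 = 21*1 + 0 = 21, q_0 = 21*0 + 1 = 1.
  i=1: a_1=1, p_1 = 1*21 + 1 = 22, q_1 = 1*1 + 0 = 1.
  i=2: a_2=3, p_2 = 3*22 + 21 = 87, q_2 = 3*1 + 1 = 4.
  i=3: a_3=1, p_3 = 1*87 + 22 = 109, q_3 = 1*4 + 1 = 5.
  i=4: a_4=6, p_4 = 6*109 + 87 = 741, q_4 = 6*5 + 4 = 34.
  i=5: a_5=2, p_5 = 2*741 + 109 = 1591, q_5 = 2*34 + 5 = 73.
  i=6: a_6=6, p_6 = 6*1591 + 741 = 10287, q_6 = 6*73 + 34 = 472.
  i=7: a_7=1, p_7 = 1*10287 + 1591 = 11878, q_7 = 1*472 + 73 = 545.
  i=8: a_8=3, p_8 = 3*11878 + 10287 = 45921, q_8 = 3*545 + 472 = 2107.
  i=9: a_9=1, p_9 = 1*45921 + 11878 = 57799, q_9 = 1*2107 + 545 = 2652.
Check: 57799^2 - 475*2652^2 = 3340724401 - 3340724400 = 1, so (x, y) = (57799, 2652) solves the equation, and by the theorem it is the least positive solution.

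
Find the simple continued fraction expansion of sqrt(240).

Write x_i = (sqrt(240) + m_i)/d_i with (m_0, d_0) = (0, 1). a_0 = floor(sqrt(240)) = 15, since 15^2 = 225 <= 240 < 256 = 16^2.
Iterate m_{i+1} = d_i*a_i - m_i, d_{i+1} = (240 - m_{i+1}^2)/d_i, a_{i+1} = floor((a_0 + m_{i+1})/d_{i+1}):
  m_1 = 1*15 - 0 = 15, d_1 = (240 - 15^2)/1 = 15/1 = 15, a_1 = floor((15 + 15)/15) = 2.
  m_2 = 15*2 - 15 = 15, d_2 = (240 - 15^2)/15 = 15/15 = 1, a_2 = floor((15 + 15)/1) = 30.
  m_3 = 1*30 - 15 = 15, d_3 = (240 - 15^2)/1 = 15/1 = 15: (m_3, d_3) = (m_1, d_1) = (15, 15), so from here the quotients repeat a_1, a_2; the period length is 2.
Hence the expansion of sqrt(240) is a_0 = 15 followed by the repeating block 2, 30 (period 2).

[15; (2, 30)]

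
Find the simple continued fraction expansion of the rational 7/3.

Run the Euclidean algorithm on 7 and 3; the successive quotients are the partial quotients a_0, a_1, ... (each step inverts the fractional part left over by the previous one):
  7 = 2*3 + 1, so a_0 = 2.
  3 = 3*1 + 0, so a_1 = 3.
The remainder reaches 0 after 2 divisions, so the expansion has 2 partial quotients, read off in order.

[2; 3]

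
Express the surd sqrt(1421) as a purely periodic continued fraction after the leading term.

[37; (1, 2, 3, 2, 3, 2, 1, 74)]

Write x_i = (sqrt(1421) + m_i)/d_i with (m_0, d_0) = (0, 1). a_0 = floor(sqrt(1421)) = 37, since 37^2 = 1369 <= 1421 < 1444 = 38^2.
Iterate m_{i+1} = d_i*a_i - m_i, d_{i+1} = (1421 - m_{i+1}^2)/d_i, a_{i+1} = floor((a_0 + m_{i+1})/d_{i+1}):
  m_1 = 1*37 - 0 = 37, d_1 = (1421 - 37^2)/1 = 52/1 = 52, a_1 = floor((37 + 37)/52) = 1.
  m_2 = 52*1 - 37 = 15, d_2 = (1421 - 15^2)/52 = 1196/52 = 23, a_2 = floor((37 + 15)/23) = 2.
  m_3 = 23*2 - 15 = 31, d_3 = (1421 - 31^2)/23 = 460/23 = 20, a_3 = floor((37 + 31)/20) = 3.
  m_4 = 20*3 - 31 = 29, d_4 = (1421 - 29^2)/20 = 580/20 = 29, a_4 = floor((37 + 29)/29) = 2.
  m_5 = 29*2 - 29 = 29, d_5 = (1421 - 29^2)/29 = 580/29 = 20, a_5 = floor((37 + 29)/20) = 3.
  m_6 = 20*3 - 29 = 31, d_6 = (1421 - 31^2)/20 = 460/20 = 23, a_6 = floor((37 + 31)/23) = 2.
  m_7 = 23*2 - 31 = 15, d_7 = (1421 - 15^2)/23 = 1196/23 = 52, a_7 = floor((37 + 15)/52) = 1.
  m_8 = 52*1 - 15 = 37, d_8 = (1421 - 37^2)/52 = 52/52 = 1, a_8 = floor((37 + 37)/1) = 74.
  m_9 = 1*74 - 37 = 37, d_9 = (1421 - 37^2)/1 = 52/1 = 52: (m_9, d_9) = (m_1, d_1) = (37, 52), so from here the quotients repeat a_1, ..., a_8; the period length is 8.
Hence the expansion of sqrt(1421) is a_0 = 37 followed by the repeating block 1, 2, 3, 2, 3, 2, 1, 74 (period 8).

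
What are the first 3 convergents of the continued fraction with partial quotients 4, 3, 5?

4/1, 13/3, 69/16

Using the convergent recurrence p_i = a_i*p_{i-1} + p_{i-2}, q_i = a_i*q_{i-1} + q_{i-2} with p_{-2}=0, p_{-1}=1, q_{-2}=1, q_{-1}=0:
  i=0: a_0=4, p_0 = 4*1 + 0 = 4, q_0 = 4*0 + 1 = 1.
  i=1: a_1=3, p_1 = 3*4 + 1 = 13, q_1 = 3*1 + 0 = 3.
  i=2: a_2=5, p_2 = 5*13 + 4 = 69, q_2 = 5*3 + 1 = 16.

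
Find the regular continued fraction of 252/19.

[13; 3, 1, 4]

Run the Euclidean algorithm on 252 and 19; the successive quotients are the partial quotients a_0, a_1, ... (each step inverts the fractional part left over by the previous one):
  252 = 13*19 + 5, so a_0 = 13.
  19 = 3*5 + 4, so a_1 = 3.
  5 = 1*4 + 1, so a_2 = 1.
  4 = 4*1 + 0, so a_3 = 4.
The remainder reaches 0 after 4 divisions, so the expansion has 4 partial quotients, read off in order.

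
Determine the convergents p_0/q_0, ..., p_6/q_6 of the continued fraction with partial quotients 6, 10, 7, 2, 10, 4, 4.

6/1, 61/10, 433/71, 927/152, 9703/1591, 39739/6516, 168659/27655

Using the convergent recurrence p_i = a_i*p_{i-1} + p_{i-2}, q_i = a_i*q_{i-1} + q_{i-2} with p_{-2}=0, p_{-1}=1, q_{-2}=1, q_{-1}=0:
  i=0: a_0=6, p_0 = 6*1 + 0 = 6, q_0 = 6*0 + 1 = 1.
  i=1: a_1=10, p_1 = 10*6 + 1 = 61, q_1 = 10*1 + 0 = 10.
  i=2: a_2=7, p_2 = 7*61 + 6 = 433, q_2 = 7*10 + 1 = 71.
  i=3: a_3=2, p_3 = 2*433 + 61 = 927, q_3 = 2*71 + 10 = 152.
  i=4: a_4=10, p_4 = 10*927 + 433 = 9703, q_4 = 10*152 + 71 = 1591.
  i=5: a_5=4, p_5 = 4*9703 + 927 = 39739, q_5 = 4*1591 + 152 = 6516.
  i=6: a_6=4, p_6 = 4*39739 + 9703 = 168659, q_6 = 4*6516 + 1591 = 27655.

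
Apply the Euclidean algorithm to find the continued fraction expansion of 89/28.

[3; 5, 1, 1, 2]

Run the Euclidean algorithm on 89 and 28; the successive quotients are the partial quotients a_0, a_1, ... (each step inverts the fractional part left over by the previous one):
  89 = 3*28 + 5, so a_0 = 3.
  28 = 5*5 + 3, so a_1 = 5.
  5 = 1*3 + 2, so a_2 = 1.
  3 = 1*2 + 1, so a_3 = 1.
  2 = 2*1 + 0, so a_4 = 2.
The remainder reaches 0 after 5 divisions, so the expansion has 5 partial quotients, read off in order.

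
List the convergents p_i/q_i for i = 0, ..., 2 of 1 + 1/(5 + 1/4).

Using the convergent recurrence p_i = a_i*p_{i-1} + p_{i-2}, q_i = a_i*q_{i-1} + q_{i-2} with p_{-2}=0, p_{-1}=1, q_{-2}=1, q_{-1}=0:
  i=0: a_0=1, p_0 = 1*1 + 0 = 1, q_0 = 1*0 + 1 = 1.
  i=1: a_1=5, p_1 = 5*1 + 1 = 6, q_1 = 5*1 + 0 = 5.
  i=2: a_2=4, p_2 = 4*6 + 1 = 25, q_2 = 4*5 + 1 = 21.

1/1, 6/5, 25/21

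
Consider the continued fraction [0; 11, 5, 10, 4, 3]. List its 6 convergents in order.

0/1, 1/11, 5/56, 51/571, 209/2340, 678/7591

Using the convergent recurrence p_i = a_i*p_{i-1} + p_{i-2}, q_i = a_i*q_{i-1} + q_{i-2} with p_{-2}=0, p_{-1}=1, q_{-2}=1, q_{-1}=0:
  i=0: a_0=0, p_0 = 0*1 + 0 = 0, q_0 = 0*0 + 1 = 1.
  i=1: a_1=11, p_1 = 11*0 + 1 = 1, q_1 = 11*1 + 0 = 11.
  i=2: a_2=5, p_2 = 5*1 + 0 = 5, q_2 = 5*11 + 1 = 56.
  i=3: a_3=10, p_3 = 10*5 + 1 = 51, q_3 = 10*56 + 11 = 571.
  i=4: a_4=4, p_4 = 4*51 + 5 = 209, q_4 = 4*571 + 56 = 2340.
  i=5: a_5=3, p_5 = 3*209 + 51 = 678, q_5 = 3*2340 + 571 = 7591.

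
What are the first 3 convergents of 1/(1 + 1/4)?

Using the convergent recurrence p_i = a_i*p_{i-1} + p_{i-2}, q_i = a_i*q_{i-1} + q_{i-2} with p_{-2}=0, p_{-1}=1, q_{-2}=1, q_{-1}=0:
  i=0: a_0=0, p_0 = 0*1 + 0 = 0, q_0 = 0*0 + 1 = 1.
  i=1: a_1=1, p_1 = 1*0 + 1 = 1, q_1 = 1*1 + 0 = 1.
  i=2: a_2=4, p_2 = 4*1 + 0 = 4, q_2 = 4*1 + 1 = 5.

0/1, 1/1, 4/5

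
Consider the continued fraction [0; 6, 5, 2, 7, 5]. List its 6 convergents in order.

Using the convergent recurrence p_i = a_i*p_{i-1} + p_{i-2}, q_i = a_i*q_{i-1} + q_{i-2} with p_{-2}=0, p_{-1}=1, q_{-2}=1, q_{-1}=0:
  i=0: a_0=0, p_0 = 0*1 + 0 = 0, q_0 = 0*0 + 1 = 1.
  i=1: a_1=6, p_1 = 6*0 + 1 = 1, q_1 = 6*1 + 0 = 6.
  i=2: a_2=5, p_2 = 5*1 + 0 = 5, q_2 = 5*6 + 1 = 31.
  i=3: a_3=2, p_3 = 2*5 + 1 = 11, q_3 = 2*31 + 6 = 68.
  i=4: a_4=7, p_4 = 7*11 + 5 = 82, q_4 = 7*68 + 31 = 507.
  i=5: a_5=5, p_5 = 5*82 + 11 = 421, q_5 = 5*507 + 68 = 2603.

0/1, 1/6, 5/31, 11/68, 82/507, 421/2603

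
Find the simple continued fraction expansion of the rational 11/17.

[0; 1, 1, 1, 5]

Run the Euclidean algorithm on 11 and 17; the successive quotients are the partial quotients a_0, a_1, ... (each step inverts the fractional part left over by the previous one):
  11 = 0*17 + 11, so a_0 = 0.
  17 = 1*11 + 6, so a_1 = 1.
  11 = 1*6 + 5, so a_2 = 1.
  6 = 1*5 + 1, so a_3 = 1.
  5 = 5*1 + 0, so a_4 = 5.
The remainder reaches 0 after 5 divisions, so the expansion has 5 partial quotients, read off in order.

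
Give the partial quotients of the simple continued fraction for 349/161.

[2; 5, 1, 26]

Run the Euclidean algorithm on 349 and 161; the successive quotients are the partial quotients a_0, a_1, ... (each step inverts the fractional part left over by the previous one):
  349 = 2*161 + 27, so a_0 = 2.
  161 = 5*27 + 26, so a_1 = 5.
  27 = 1*26 + 1, so a_2 = 1.
  26 = 26*1 + 0, so a_3 = 26.
The remainder reaches 0 after 4 divisions, so the expansion has 4 partial quotients, read off in order.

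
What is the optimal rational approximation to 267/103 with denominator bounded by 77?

197/76

Expand x = 267/103 as a continued fraction with the Euclidean algorithm:
  267 = 2*103 + 61, so a_0 = 2.
  103 = 1*61 + 42, so a_1 = 1.
  61 = 1*42 + 19, so a_2 = 1.
  42 = 2*19 + 4, so a_3 = 2.
  19 = 4*4 + 3, so a_4 = 4.
  4 = 1*3 + 1, so a_5 = 1.
  3 = 3*1 + 0, so a_6 = 3.
so x = [2; 1, 1, 2, 4, 1, 3].
Convergents (p_i = a_i*p_{i-1} + p_{i-2}, q_i = a_i*q_{i-1} + q_{i-2} with p_{-2}=0, p_{-1}=1, q_{-2}=1, q_{-1}=0), until the denominator exceeds 77:
  i=0: a_0=2, p_0 = 2*1 + 0 = 2, q_0 = 2*0 + 1 = 1.
  i=1: a_1=1, p_1 = 1*2 + 1 = 3, q_1 = 1*1 + 0 = 1.
  i=2: a_2=1, p_2 = 1*3 + 2 = 5, q_2 = 1*1 + 1 = 2.
  i=3: a_3=2, p_3 = 2*5 + 3 = 13, q_3 = 2*2 + 1 = 5.
  i=4: a_4=4, p_4 = 4*13 + 5 = 57, q_4 = 4*5 + 2 = 22.
  i=5: a_5=1, p_5 = 1*57 + 13 = 70, q_5 = 1*22 + 5 = 27.
  i=6: a_6=3, p_6 = 3*70 + 57 = 267, q_6 = 3*27 + 22 = 103.
q_6 = 103 > 77, so the last convergent with denominator <= 77 is p_5/q_5 = 70/27.
The closest fraction with denominator <= 77 is either p_5/q_5 or the intermediate fraction (k*p_5 + p_4)/(k*q_5 + q_4) with the largest k >= 1 whose denominator stays <= 77; these approach x as k grows, and every other convergent or intermediate fraction in range is farther away.
Largest k: floor((77 - q_4)/q_5) = floor((77 - 22)/27) = 2.
That gives (2*70 + 57)/(2*27 + 22) = 197/76.
Compare the errors: |x - 70/27| = |267*27 - 70*103|/(103*27) = 1/2781, and |x - 197/76| = |267*76 - 197*103|/(103*76) = 1/7828.
Cross-multiplying, 1*2781 = 2781 < 7828 = 1*7828, so 1/7828 is smaller: the intermediate fraction 197/76 is closer to x than 70/27.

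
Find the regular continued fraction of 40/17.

[2; 2, 1, 5]

Run the Euclidean algorithm on 40 and 17; the successive quotients are the partial quotients a_0, a_1, ... (each step inverts the fractional part left over by the previous one):
  40 = 2*17 + 6, so a_0 = 2.
  17 = 2*6 + 5, so a_1 = 2.
  6 = 1*5 + 1, so a_2 = 1.
  5 = 5*1 + 0, so a_3 = 5.
The remainder reaches 0 after 4 divisions, so the expansion has 4 partial quotients, read off in order.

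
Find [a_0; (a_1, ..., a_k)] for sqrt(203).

Write x_i = (sqrt(203) + m_i)/d_i with (m_0, d_0) = (0, 1). a_0 = floor(sqrt(203)) = 14, since 14^2 = 196 <= 203 < 225 = 15^2.
Iterate m_{i+1} = d_i*a_i - m_i, d_{i+1} = (203 - m_{i+1}^2)/d_i, a_{i+1} = floor((a_0 + m_{i+1})/d_{i+1}):
  m_1 = 1*14 - 0 = 14, d_1 = (203 - 14^2)/1 = 7/1 = 7, a_1 = floor((14 + 14)/7) = 4.
  m_2 = 7*4 - 14 = 14, d_2 = (203 - 14^2)/7 = 7/7 = 1, a_2 = floor((14 + 14)/1) = 28.
  m_3 = 1*28 - 14 = 14, d_3 = (203 - 14^2)/1 = 7/1 = 7: (m_3, d_3) = (m_1, d_1) = (14, 7), so from here the quotients repeat a_1, a_2; the period length is 2.
Hence the expansion of sqrt(203) is a_0 = 14 followed by the repeating block 4, 28 (period 2).

[14; (4, 28)]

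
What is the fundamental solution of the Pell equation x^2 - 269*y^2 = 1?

(x, y) = (13449, 820)

First expand sqrt(269) as a continued fraction. With x_i = (sqrt(269) + m_i)/d_i and (m_0, d_0) = (0, 1): a_0 = floor(sqrt(269)) = 16, since 16^2 = 256 <= 269 < 289 = 17^2.
Iterate m_{i+1} = d_i*a_i - m_i, d_{i+1} = (269 - m_{i+1}^2)/d_i, a_{i+1} = floor((a_0 + m_{i+1})/d_{i+1}):
  m_1 = 1*16 - 0 = 16, d_1 = (269 - 16^2)/1 = 13/1 = 13, a_1 = floor((16 + 16)/13) = 2.
  m_2 = 13*2 - 16 = 10, d_2 = (269 - 10^2)/13 = 169/13 = 13, a_2 = floor((16 + 10)/13) = 2.
  m_3 = 13*2 - 10 = 16, d_3 = (269 - 16^2)/13 = 13/13 = 1, a_3 = floor((16 + 16)/1) = 32.
  m_4 = 1*32 - 16 = 16, d_4 = (269 - 16^2)/1 = 13/1 = 13: (m_4, d_4) = (m_1, d_1) = (16, 13), so from here the quotients repeat a_1, ..., a_3; the period length is 3.
So sqrt(269) = [16; (2, 2, 32)] with period length k = 3.
k is odd, so (p_{k-1}, q_{k-1}) only solves x^2 - 269y^2 = -1 and the fundamental solution of x^2 - 269y^2 = 1 is (p_{2k-1}, q_{2k-1}) = (p_5, q_5); compute convergents through index 5, running through the period twice.
Convergents (p_i = a_i*p_{i-1} + p_{i-2}, q_i = a_i*q_{i-1} + q_{i-2} with p_{-2}=0, p_{-1}=1, q_{-2}=1, q_{-1}=0):
  i=0: a_0=16, p_0 = 16*1 + 0 = 16, q_0 = 16*0 + 1 = 1.
  i=1: a_1=2, p_1 = 2*16 + 1 = 33, q_1 = 2*1 + 0 = 2.
  i=2: a_2=2, p_2 = 2*33 + 16 = 82, q_2 = 2*2 + 1 = 5.
  i=3: a_3=32, p_3 = 32*82 + 33 = 2657, q_3 = 32*5 + 2 = 162.
  i=4: a_4=2, p_4 = 2*2657 + 82 = 5396, q_4 = 2*162 + 5 = 329.
  i=5: a_5=2, p_5 = 2*5396 + 2657 = 13449, q_5 = 2*329 + 162 = 820.
Indeed p_2^2 - 269*q_2^2 = 6724 - 6725 = -1, not +1.
Check: 13449^2 - 269*820^2 = 180875601 - 180875600 = 1, so (x, y) = (13449, 820) solves the equation, and by the theorem it is the least positive solution.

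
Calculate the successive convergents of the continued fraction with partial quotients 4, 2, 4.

Using the convergent recurrence p_i = a_i*p_{i-1} + p_{i-2}, q_i = a_i*q_{i-1} + q_{i-2} with p_{-2}=0, p_{-1}=1, q_{-2}=1, q_{-1}=0:
  i=0: a_0=4, p_0 = 4*1 + 0 = 4, q_0 = 4*0 + 1 = 1.
  i=1: a_1=2, p_1 = 2*4 + 1 = 9, q_1 = 2*1 + 0 = 2.
  i=2: a_2=4, p_2 = 4*9 + 4 = 40, q_2 = 4*2 + 1 = 9.

4/1, 9/2, 40/9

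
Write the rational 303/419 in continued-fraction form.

Run the Euclidean algorithm on 303 and 419; the successive quotients are the partial quotients a_0, a_1, ... (each step inverts the fractional part left over by the previous one):
  303 = 0*419 + 303, so a_0 = 0.
  419 = 1*303 + 116, so a_1 = 1.
  303 = 2*116 + 71, so a_2 = 2.
  116 = 1*71 + 45, so a_3 = 1.
  71 = 1*45 + 26, so a_4 = 1.
  45 = 1*26 + 19, so a_5 = 1.
  26 = 1*19 + 7, so a_6 = 1.
  19 = 2*7 + 5, so a_7 = 2.
  7 = 1*5 + 2, so a_8 = 1.
  5 = 2*2 + 1, so a_9 = 2.
  2 = 2*1 + 0, so a_10 = 2.
The remainder reaches 0 after 11 divisions, so the expansion has 11 partial quotients, read off in order.

[0; 1, 2, 1, 1, 1, 1, 2, 1, 2, 2]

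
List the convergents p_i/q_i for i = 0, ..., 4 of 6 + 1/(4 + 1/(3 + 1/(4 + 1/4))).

6/1, 25/4, 81/13, 349/56, 1477/237

Using the convergent recurrence p_i = a_i*p_{i-1} + p_{i-2}, q_i = a_i*q_{i-1} + q_{i-2} with p_{-2}=0, p_{-1}=1, q_{-2}=1, q_{-1}=0:
  i=0: a_0=6, p_0 = 6*1 + 0 = 6, q_0 = 6*0 + 1 = 1.
  i=1: a_1=4, p_1 = 4*6 + 1 = 25, q_1 = 4*1 + 0 = 4.
  i=2: a_2=3, p_2 = 3*25 + 6 = 81, q_2 = 3*4 + 1 = 13.
  i=3: a_3=4, p_3 = 4*81 + 25 = 349, q_3 = 4*13 + 4 = 56.
  i=4: a_4=4, p_4 = 4*349 + 81 = 1477, q_4 = 4*56 + 13 = 237.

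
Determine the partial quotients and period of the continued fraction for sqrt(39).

[6; (4, 12)]

Write x_i = (sqrt(39) + m_i)/d_i with (m_0, d_0) = (0, 1). a_0 = floor(sqrt(39)) = 6, since 6^2 = 36 <= 39 < 49 = 7^2.
Iterate m_{i+1} = d_i*a_i - m_i, d_{i+1} = (39 - m_{i+1}^2)/d_i, a_{i+1} = floor((a_0 + m_{i+1})/d_{i+1}):
  m_1 = 1*6 - 0 = 6, d_1 = (39 - 6^2)/1 = 3/1 = 3, a_1 = floor((6 + 6)/3) = 4.
  m_2 = 3*4 - 6 = 6, d_2 = (39 - 6^2)/3 = 3/3 = 1, a_2 = floor((6 + 6)/1) = 12.
  m_3 = 1*12 - 6 = 6, d_3 = (39 - 6^2)/1 = 3/1 = 3: (m_3, d_3) = (m_1, d_1) = (6, 3), so from here the quotients repeat a_1, a_2; the period length is 2.
Hence the expansion of sqrt(39) is a_0 = 6 followed by the repeating block 4, 12 (period 2).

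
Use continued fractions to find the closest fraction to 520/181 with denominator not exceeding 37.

89/31

Expand x = 520/181 as a continued fraction with the Euclidean algorithm:
  520 = 2*181 + 158, so a_0 = 2.
  181 = 1*158 + 23, so a_1 = 1.
  158 = 6*23 + 20, so a_2 = 6.
  23 = 1*20 + 3, so a_3 = 1.
  20 = 6*3 + 2, so a_4 = 6.
  3 = 1*2 + 1, so a_5 = 1.
  2 = 2*1 + 0, so a_6 = 2.
so x = [2; 1, 6, 1, 6, 1, 2].
Convergents (p_i = a_i*p_{i-1} + p_{i-2}, q_i = a_i*q_{i-1} + q_{i-2} with p_{-2}=0, p_{-1}=1, q_{-2}=1, q_{-1}=0), until the denominator exceeds 37:
  i=0: a_0=2, p_0 = 2*1 + 0 = 2, q_0 = 2*0 + 1 = 1.
  i=1: a_1=1, p_1 = 1*2 + 1 = 3, q_1 = 1*1 + 0 = 1.
  i=2: a_2=6, p_2 = 6*3 + 2 = 20, q_2 = 6*1 + 1 = 7.
  i=3: a_3=1, p_3 = 1*20 + 3 = 23, q_3 = 1*7 + 1 = 8.
  i=4: a_4=6, p_4 = 6*23 + 20 = 158, q_4 = 6*8 + 7 = 55.
q_4 = 55 > 37, so the last convergent with denominator <= 37 is p_3/q_3 = 23/8.
The closest fraction with denominator <= 37 is either p_3/q_3 or the intermediate fraction (k*p_3 + p_2)/(k*q_3 + q_2) with the largest k >= 1 whose denominator stays <= 37; these approach x as k grows, and every other convergent or intermediate fraction in range is farther away.
Largest k: floor((37 - q_2)/q_3) = floor((37 - 7)/8) = 3.
That gives (3*23 + 20)/(3*8 + 7) = 89/31.
Compare the errors: |x - 23/8| = |520*8 - 23*181|/(181*8) = 3/1448, and |x - 89/31| = |520*31 - 89*181|/(181*31) = 11/5611.
Cross-multiplying, 11*1448 = 15928 < 16833 = 3*5611, so 11/5611 is smaller: the intermediate fraction 89/31 is closer to x than 23/8.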